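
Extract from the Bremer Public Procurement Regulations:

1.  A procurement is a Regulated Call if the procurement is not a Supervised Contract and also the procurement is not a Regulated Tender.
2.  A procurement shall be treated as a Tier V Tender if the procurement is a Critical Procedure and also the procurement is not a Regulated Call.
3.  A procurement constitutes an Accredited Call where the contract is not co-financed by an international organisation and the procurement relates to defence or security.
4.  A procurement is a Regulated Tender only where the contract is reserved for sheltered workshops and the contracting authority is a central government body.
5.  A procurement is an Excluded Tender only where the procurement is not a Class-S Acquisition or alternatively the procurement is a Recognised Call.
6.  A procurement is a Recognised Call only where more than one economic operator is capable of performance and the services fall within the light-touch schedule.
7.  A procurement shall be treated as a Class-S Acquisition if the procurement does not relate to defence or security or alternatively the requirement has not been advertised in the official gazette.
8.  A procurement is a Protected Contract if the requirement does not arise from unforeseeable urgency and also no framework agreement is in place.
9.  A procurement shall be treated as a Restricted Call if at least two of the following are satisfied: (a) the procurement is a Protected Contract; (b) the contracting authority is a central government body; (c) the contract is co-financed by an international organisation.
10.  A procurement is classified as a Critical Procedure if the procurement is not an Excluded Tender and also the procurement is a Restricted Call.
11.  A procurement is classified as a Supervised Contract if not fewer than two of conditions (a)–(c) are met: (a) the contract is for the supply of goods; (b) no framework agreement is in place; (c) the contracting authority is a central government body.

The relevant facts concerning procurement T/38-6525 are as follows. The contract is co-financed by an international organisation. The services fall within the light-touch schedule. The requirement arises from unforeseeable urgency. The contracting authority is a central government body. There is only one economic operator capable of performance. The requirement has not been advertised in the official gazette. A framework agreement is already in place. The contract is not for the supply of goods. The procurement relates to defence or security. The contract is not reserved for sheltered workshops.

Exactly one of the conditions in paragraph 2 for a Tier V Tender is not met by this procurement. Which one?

Regulated Call

Under paragraph 7: the procurement does not relate to defence or security? no; or the requirement has not been advertised in the official gazette? yes. So the procurement is a Class-S Acquisition.
Under paragraph 6: more than one economic operator is capable of performance? no; and the services fall within the light-touch schedule? yes. So the procurement is not a Recognised Call.
Under paragraph 5: not a Class-S Acquisition (paragraph 7)? no; or Recognised Call (paragraph 6)? no. So the procurement is not an Excluded Tender.
Under paragraph 8: the requirement does not arise from unforeseeable urgency? no; and no framework agreement is in place? no. So the procurement is not a Protected Contract.
Under paragraph 9: Protected Contract (paragraph 8)? no; the contracting authority is a central government body? yes; the contract is co-financed by an international organisation? yes — 2 of 3 hold (need ≥2) → satisfied.
Under paragraph 10: not an Excluded Tender (paragraph 5)? yes; and Restricted Call (paragraph 9)? yes. So the procurement is a Critical Procedure.
Under paragraph 11: the contract is for the supply of goods? no; no framework agreement is in place? no; the contracting authority is a central government body? yes — 1 of 3 hold (need ≥2) → not satisfied.
Under paragraph 4: the contract is reserved for sheltered workshops? no; and the contracting authority is a central government body? yes. So the procurement is not a Regulated Tender.
Under paragraph 1: not a Supervised Contract (paragraph 11)? yes; and not a Regulated Tender (paragraph 4)? yes. So the procurement is a Regulated Call.
Under paragraph 2: Critical Procedure (paragraph 10)? yes; and not a Regulated Call (paragraph 1)? no. So the procurement is not a Tier V Tender.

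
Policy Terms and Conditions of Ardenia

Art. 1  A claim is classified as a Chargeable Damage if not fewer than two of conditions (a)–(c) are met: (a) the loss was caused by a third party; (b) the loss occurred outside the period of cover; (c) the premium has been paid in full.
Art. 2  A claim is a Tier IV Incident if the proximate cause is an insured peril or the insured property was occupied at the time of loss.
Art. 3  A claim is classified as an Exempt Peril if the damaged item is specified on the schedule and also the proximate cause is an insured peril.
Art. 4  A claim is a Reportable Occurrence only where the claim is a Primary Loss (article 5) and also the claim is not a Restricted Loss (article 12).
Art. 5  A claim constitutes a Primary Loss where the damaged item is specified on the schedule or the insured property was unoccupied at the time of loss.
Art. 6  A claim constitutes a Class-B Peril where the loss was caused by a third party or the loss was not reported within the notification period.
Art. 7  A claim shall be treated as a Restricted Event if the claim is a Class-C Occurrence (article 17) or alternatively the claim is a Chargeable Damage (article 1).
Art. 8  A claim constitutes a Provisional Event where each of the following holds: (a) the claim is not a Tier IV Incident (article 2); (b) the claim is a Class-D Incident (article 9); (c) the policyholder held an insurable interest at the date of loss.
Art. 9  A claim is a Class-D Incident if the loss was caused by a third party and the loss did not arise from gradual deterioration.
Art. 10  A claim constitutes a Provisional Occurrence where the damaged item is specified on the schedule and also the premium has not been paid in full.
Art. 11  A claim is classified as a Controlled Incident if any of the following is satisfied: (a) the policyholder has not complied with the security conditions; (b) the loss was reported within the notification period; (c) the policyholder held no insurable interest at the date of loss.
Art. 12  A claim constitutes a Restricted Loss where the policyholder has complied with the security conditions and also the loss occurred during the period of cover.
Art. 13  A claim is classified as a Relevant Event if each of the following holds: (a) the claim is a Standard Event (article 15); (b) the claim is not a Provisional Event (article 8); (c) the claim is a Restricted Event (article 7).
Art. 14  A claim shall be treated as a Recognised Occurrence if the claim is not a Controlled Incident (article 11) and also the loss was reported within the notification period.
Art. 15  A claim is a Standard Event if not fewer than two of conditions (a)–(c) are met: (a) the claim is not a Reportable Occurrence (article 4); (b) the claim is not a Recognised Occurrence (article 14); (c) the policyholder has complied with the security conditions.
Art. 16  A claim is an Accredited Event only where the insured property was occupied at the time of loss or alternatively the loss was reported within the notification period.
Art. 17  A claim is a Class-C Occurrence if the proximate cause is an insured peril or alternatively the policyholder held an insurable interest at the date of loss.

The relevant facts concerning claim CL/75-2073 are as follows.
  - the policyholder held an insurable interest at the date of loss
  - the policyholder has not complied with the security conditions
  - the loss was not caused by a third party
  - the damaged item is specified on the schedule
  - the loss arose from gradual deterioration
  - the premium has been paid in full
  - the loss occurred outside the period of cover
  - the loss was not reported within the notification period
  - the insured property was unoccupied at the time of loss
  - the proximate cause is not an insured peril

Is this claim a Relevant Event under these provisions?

article 5 — Primary Loss: [the damaged item is specified on the schedule? yes] OR [the insured property was unoccupied at the time of loss? yes] → satisfied.
article 12 — Restricted Loss: [the policyholder has complied with the security conditions? no] AND [the loss occurred during the period of cover? no] → not satisfied.
article 4 — Reportable Occurrence: [Primary Loss (article 5)? yes] AND [not a Restricted Loss (article 12)? yes] → satisfied.
article 11 — Controlled Incident: [the policyholder has not complied with the security conditions? yes] OR [the loss was reported within the notification period? no] OR [the policyholder held no insurable interest at the date of loss? no] → satisfied.
article 14 — Recognised Occurrence: [not a Controlled Incident (article 11)? no] AND [the loss was reported within the notification period? no] → not satisfied.
article 15 — Standard Event: not a Reportable Occurrence (article 4)? no; not a Recognised Occurrence (article 14)? yes; the policyholder has complied with the security conditions? no — 1 of 3 hold (need ≥2) → not satisfied.
article 2 — Tier IV Incident: [the proximate cause is an insured peril? no] OR [the insured property was occupied at the time of loss? no] → not satisfied.
article 9 — Class-D Incident: [the loss was caused by a third party? no] AND [the loss did not arise from gradual deterioration? no] → not satisfied.
article 8 — Provisional Event: [not a Tier IV Incident (article 2)? yes] AND [Class-D Incident (article 9)? no] AND [the policyholder held an insurable interest at the date of loss? yes] → not satisfied.
article 17 — Class-C Occurrence: [the proximate cause is an insured peril? no] OR [the policyholder held an insurable interest at the date of loss? yes] → satisfied.
article 1 — Chargeable Damage: the loss was caused by a third party? no; the loss occurred outside the period of cover? yes; the premium has been paid in full? yes — 2 of 3 hold (need ≥2) → satisfied.
article 7 — Restricted Event: [Class-C Occurrence (article 17)? yes] OR [Chargeable Damage (article 1)? yes] → satisfied.
article 13 — Relevant Event: [Standard Event (article 15)? no] AND [not a Provisional Event (article 8)? yes] AND [Restricted Event (article 7)? yes] → not satisfied.

No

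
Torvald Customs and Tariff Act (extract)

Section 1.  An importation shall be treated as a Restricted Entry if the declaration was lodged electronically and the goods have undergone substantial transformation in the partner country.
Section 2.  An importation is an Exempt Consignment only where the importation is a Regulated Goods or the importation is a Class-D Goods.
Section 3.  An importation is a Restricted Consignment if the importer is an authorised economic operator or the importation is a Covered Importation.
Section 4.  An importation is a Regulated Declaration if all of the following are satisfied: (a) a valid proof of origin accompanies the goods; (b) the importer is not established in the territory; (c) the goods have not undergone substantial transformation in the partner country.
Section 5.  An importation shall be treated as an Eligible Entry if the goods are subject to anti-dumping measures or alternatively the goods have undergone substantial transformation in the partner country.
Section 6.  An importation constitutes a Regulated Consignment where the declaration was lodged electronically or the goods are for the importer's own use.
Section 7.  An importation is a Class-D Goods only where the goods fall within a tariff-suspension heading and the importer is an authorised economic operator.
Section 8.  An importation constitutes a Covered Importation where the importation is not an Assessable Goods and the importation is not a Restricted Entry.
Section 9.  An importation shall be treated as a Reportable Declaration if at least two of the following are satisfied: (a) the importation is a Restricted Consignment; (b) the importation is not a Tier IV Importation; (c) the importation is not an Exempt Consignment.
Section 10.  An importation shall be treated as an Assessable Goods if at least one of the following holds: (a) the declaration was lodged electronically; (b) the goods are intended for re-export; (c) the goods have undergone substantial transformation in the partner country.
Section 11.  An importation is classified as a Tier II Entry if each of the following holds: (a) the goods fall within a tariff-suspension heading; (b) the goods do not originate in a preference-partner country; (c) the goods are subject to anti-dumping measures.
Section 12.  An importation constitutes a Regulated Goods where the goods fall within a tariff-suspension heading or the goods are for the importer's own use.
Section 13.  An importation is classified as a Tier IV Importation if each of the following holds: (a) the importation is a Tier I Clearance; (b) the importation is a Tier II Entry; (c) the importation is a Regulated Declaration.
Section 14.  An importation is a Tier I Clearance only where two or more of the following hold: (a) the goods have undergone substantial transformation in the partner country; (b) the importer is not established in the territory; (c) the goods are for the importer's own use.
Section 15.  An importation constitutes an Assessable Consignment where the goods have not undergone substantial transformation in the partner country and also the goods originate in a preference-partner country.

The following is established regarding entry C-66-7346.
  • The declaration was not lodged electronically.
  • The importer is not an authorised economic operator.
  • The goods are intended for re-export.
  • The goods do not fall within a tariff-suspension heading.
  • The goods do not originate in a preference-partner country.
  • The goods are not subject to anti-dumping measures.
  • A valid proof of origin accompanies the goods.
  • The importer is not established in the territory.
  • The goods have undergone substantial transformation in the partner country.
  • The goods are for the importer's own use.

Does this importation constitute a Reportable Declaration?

No

section 10 — Assessable Goods: [the declaration was lodged electronically? no] OR [the goods are intended for re-export? yes] OR [the goods have undergone substantial transformation in the partner country? yes] → satisfied.
section 1 — Restricted Entry: [the declaration was lodged electronically? no] AND [the goods have undergone substantial transformation in the partner country? yes] → not satisfied.
section 8 — Covered Importation: [not an Assessable Goods (section 10)? no] AND [not a Restricted Entry (section 1)? yes] → not satisfied.
section 3 — Restricted Consignment: [the importer is an authorised economic operator? no] OR [Covered Importation (section 8)? no] → not satisfied.
section 14 — Tier I Clearance: the goods have undergone substantial transformation in the partner country? yes; the importer is not established in the territory? yes; the goods are for the importer's own use? yes — 3 of 3 hold (need ≥2) → satisfied.
section 11 — Tier II Entry: [the goods fall within a tariff-suspension heading? no] AND [the goods do not originate in a preference-partner country? yes] AND [the goods are subject to anti-dumping measures? no] → not satisfied.
section 4 — Regulated Declaration: [a valid proof of origin accompanies the goods? yes] AND [the importer is not established in the territory? yes] AND [the goods have not undergone substantial transformation in the partner country? no] → not satisfied.
section 13 — Tier IV Importation: [Tier I Clearance (section 14)? yes] AND [Tier II Entry (section 11)? no] AND [Regulated Declaration (section 4)? no] → not satisfied.
section 12 — Regulated Goods: [the goods fall within a tariff-suspension heading? no] OR [the goods are for the importer's own use? yes] → satisfied.
section 7 — Class-D Goods: [the goods fall within a tariff-suspension heading? no] AND [the importer is an authorised economic operator? no] → not satisfied.
section 2 — Exempt Consignment: [Regulated Goods (section 12)? yes] OR [Class-D Goods (section 7)? no] → satisfied.
section 9 — Reportable Declaration: Restricted Consignment (section 3)? no; not a Tier IV Importation (section 13)? yes; not an Exempt Consignment (section 2)? no — 1 of 3 hold (need ≥2) → not satisfied.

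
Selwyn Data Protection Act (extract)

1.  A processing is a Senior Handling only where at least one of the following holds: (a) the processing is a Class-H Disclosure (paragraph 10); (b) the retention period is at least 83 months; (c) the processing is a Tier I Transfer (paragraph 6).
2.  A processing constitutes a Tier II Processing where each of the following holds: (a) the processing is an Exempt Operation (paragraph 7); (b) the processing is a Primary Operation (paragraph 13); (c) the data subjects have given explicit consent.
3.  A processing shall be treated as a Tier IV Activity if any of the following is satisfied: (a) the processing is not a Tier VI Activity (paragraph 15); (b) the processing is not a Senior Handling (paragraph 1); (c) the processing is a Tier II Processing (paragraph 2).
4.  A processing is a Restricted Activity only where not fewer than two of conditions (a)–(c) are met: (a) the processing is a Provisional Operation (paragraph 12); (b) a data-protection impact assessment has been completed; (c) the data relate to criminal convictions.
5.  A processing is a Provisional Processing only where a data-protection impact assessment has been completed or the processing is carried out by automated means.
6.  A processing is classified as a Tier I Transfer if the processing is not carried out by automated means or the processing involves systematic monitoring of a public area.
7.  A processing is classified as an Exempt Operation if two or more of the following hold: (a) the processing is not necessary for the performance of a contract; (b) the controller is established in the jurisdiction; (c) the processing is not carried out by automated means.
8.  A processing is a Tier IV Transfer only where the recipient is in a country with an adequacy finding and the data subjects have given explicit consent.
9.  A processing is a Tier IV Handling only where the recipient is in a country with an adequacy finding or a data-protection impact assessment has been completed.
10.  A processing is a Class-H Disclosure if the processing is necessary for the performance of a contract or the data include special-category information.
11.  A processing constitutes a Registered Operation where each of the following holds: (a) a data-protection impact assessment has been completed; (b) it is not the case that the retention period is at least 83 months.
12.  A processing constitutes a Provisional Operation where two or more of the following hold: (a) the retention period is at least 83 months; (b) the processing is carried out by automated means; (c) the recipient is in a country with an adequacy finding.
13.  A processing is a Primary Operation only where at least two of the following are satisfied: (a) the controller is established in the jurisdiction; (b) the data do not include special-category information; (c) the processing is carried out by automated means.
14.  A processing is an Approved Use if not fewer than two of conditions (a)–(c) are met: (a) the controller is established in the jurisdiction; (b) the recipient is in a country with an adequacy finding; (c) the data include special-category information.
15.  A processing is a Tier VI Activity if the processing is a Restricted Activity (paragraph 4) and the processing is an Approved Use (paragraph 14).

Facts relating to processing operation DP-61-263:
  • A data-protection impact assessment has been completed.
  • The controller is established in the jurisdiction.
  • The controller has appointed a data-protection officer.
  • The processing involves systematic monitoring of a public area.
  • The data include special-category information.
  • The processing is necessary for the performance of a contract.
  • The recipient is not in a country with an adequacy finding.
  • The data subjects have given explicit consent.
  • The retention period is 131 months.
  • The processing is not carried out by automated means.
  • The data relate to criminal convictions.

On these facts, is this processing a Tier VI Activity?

Yes

paragraph 12 — Provisional Operation: retention period: 131 months ≥ 83 months? yes; the processing is carried out by automated means? no; the recipient is in a country with an adequacy finding? no — 1 of 3 hold (need ≥2) → not satisfied.
paragraph 4 — Restricted Activity: Provisional Operation (paragraph 12)? no; a data-protection impact assessment has been completed? yes; the data relate to criminal convictions? yes — 2 of 3 hold (need ≥2) → satisfied.
paragraph 14 — Approved Use: the controller is established in the jurisdiction? yes; the recipient is in a country with an adequacy finding? no; the data include special-category information? yes — 2 of 3 hold (need ≥2) → satisfied.
paragraph 15 — Tier VI Activity: [Restricted Activity (paragraph 4)? yes] AND [Approved Use (paragraph 14)? yes] → satisfied.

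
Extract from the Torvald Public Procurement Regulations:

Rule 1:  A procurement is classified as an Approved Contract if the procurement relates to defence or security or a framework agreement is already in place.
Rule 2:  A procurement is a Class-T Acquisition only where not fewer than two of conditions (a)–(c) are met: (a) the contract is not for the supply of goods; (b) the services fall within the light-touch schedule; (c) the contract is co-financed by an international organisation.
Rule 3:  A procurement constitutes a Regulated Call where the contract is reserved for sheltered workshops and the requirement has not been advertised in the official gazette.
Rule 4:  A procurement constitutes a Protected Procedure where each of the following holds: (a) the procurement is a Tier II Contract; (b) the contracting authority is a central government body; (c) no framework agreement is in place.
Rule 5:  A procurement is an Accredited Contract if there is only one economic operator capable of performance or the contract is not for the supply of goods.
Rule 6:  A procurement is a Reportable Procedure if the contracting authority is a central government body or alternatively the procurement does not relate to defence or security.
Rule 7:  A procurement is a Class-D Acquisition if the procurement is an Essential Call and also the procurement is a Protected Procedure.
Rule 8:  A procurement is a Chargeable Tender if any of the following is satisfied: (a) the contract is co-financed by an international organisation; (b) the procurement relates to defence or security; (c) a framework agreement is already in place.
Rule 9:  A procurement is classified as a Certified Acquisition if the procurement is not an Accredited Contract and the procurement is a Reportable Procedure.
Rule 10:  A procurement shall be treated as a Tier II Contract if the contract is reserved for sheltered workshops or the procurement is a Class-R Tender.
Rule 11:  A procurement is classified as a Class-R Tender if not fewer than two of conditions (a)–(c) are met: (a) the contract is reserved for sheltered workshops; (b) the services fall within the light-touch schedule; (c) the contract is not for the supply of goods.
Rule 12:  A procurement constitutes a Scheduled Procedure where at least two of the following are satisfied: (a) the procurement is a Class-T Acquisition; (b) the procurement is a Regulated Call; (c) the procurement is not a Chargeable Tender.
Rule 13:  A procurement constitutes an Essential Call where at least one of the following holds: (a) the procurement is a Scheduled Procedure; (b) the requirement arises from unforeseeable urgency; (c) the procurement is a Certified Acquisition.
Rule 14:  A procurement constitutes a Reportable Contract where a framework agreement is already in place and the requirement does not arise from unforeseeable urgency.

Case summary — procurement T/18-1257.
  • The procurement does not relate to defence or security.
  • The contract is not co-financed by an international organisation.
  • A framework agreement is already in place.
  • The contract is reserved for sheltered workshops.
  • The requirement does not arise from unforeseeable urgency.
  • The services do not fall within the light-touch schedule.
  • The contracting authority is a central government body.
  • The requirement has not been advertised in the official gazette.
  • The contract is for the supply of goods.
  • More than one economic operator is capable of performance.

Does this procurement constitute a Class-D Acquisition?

rule 2 — Class-T Acquisition: the contract is not for the supply of goods? no; the services fall within the light-touch schedule? no; the contract is co-financed by an international organisation? no — 0 of 3 hold (need ≥2) → not satisfied.
rule 3 — Regulated Call: [the contract is reserved for sheltered workshops? yes] AND [the requirement has not been advertised in the official gazette? yes] → satisfied.
rule 8 — Chargeable Tender: [the contract is co-financed by an international organisation? no] OR [the procurement relates to defence or security? no] OR [a framework agreement is already in place? yes] → satisfied.
rule 12 — Scheduled Procedure: Class-T Acquisition (rule 2)? no; Regulated Call (rule 3)? yes; not a Chargeable Tender (rule 8)? no — 1 of 3 hold (need ≥2) → not satisfied.
rule 5 — Accredited Contract: [there is only one economic operator capable of performance? no] OR [the contract is not for the supply of goods? no] → not satisfied.
rule 6 — Reportable Procedure: [the contracting authority is a central government body? yes] OR [the procurement does not relate to defence or security? yes] → satisfied.
rule 9 — Certified Acquisition: [not an Accredited Contract (rule 5)? yes] AND [Reportable Procedure (rule 6)? yes] → satisfied.
rule 13 — Essential Call: [Scheduled Procedure (rule 12)? no] OR [the requirement arises from unforeseeable urgency? no] OR [Certified Acquisition (rule 9)? yes] → satisfied.
rule 11 — Class-R Tender: the contract is reserved for sheltered workshops? yes; the services fall within the light-touch schedule? no; the contract is not for the supply of goods? no — 1 of 3 hold (need ≥2) → not satisfied.
rule 10 — Tier II Contract: [the contract is reserved for sheltered workshops? yes] OR [Class-R Tender (rule 11)? no] → satisfied.
rule 4 — Protected Procedure: [Tier II Contract (rule 10)? yes] AND [the contracting authority is a central government body? yes] AND [no framework agreement is in place? no] → not satisfied.
rule 7 — Class-D Acquisition: [Essential Call (rule 13)? yes] AND [Protected Procedure (rule 4)? no] → not satisfied.

No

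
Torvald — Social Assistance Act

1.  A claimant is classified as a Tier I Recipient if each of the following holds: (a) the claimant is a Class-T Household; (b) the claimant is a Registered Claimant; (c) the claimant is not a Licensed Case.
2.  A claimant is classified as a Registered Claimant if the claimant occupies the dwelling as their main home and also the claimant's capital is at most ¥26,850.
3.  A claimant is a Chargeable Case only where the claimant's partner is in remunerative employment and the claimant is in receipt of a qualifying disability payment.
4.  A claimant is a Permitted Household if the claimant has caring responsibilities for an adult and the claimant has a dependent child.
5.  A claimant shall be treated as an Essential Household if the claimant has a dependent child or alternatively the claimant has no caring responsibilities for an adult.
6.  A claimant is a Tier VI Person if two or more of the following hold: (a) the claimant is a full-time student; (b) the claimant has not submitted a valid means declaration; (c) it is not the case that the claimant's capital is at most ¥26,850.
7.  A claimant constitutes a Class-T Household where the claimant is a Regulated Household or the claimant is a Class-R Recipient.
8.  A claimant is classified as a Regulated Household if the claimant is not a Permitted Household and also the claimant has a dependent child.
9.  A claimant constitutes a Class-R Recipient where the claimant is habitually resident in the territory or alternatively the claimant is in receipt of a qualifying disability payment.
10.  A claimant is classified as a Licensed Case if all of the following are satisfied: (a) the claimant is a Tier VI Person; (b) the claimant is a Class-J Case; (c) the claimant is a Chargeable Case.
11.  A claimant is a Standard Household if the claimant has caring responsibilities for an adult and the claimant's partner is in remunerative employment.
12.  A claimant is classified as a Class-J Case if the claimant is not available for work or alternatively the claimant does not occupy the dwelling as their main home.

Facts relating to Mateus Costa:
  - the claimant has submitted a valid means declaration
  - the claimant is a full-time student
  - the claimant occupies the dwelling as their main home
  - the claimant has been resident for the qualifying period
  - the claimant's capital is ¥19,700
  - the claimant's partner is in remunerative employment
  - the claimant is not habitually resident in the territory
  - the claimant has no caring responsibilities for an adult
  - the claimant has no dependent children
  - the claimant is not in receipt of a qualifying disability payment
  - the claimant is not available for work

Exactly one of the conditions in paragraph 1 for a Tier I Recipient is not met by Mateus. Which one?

Class-T Household

paragraph 4 — Permitted Household: [the claimant has caring responsibilities for an adult? no] AND [the claimant has a dependent child? no] → not satisfied.
paragraph 8 — Regulated Household: [not a Permitted Household (paragraph 4)? yes] AND [the claimant has a dependent child? no] → not satisfied.
paragraph 9 — Class-R Recipient: [the claimant is habitually resident in the territory? no] OR [the claimant is in receipt of a qualifying disability payment? no] → not satisfied.
paragraph 7 — Class-T Household: [Regulated Household (paragraph 8)? no] OR [Class-R Recipient (paragraph 9)? no] → not satisfied.
paragraph 2 — Registered Claimant: [the claimant occupies the dwelling as their main home? yes] AND [claimant's capital: ¥19,700 ≤ ¥26,850? yes] → satisfied.
paragraph 6 — Tier VI Person: the claimant is a full-time student? yes; the claimant has not submitted a valid means declaration? no; claimant's capital: ¥19,700 ≤ ¥26,850? yes, so negated condition no — 1 of 3 hold (need ≥2) → not satisfied.
paragraph 12 — Class-J Case: [the claimant is not available for work? yes] OR [the claimant does not occupy the dwelling as their main home? no] → satisfied.
paragraph 3 — Chargeable Case: [the claimant's partner is in remunerative employment? yes] AND [the claimant is in receipt of a qualifying disability payment? no] → not satisfied.
paragraph 10 — Licensed Case: [Tier VI Person (paragraph 6)? no] AND [Class-J Case (paragraph 12)? yes] AND [Chargeable Case (paragraph 3)? no] → not satisfied.
paragraph 1 — Tier I Recipient: [Class-T Household (paragraph 7)? no] AND [Registered Claimant (paragraph 2)? yes] AND [not a Licensed Case (paragraph 10)? yes] → not satisfied.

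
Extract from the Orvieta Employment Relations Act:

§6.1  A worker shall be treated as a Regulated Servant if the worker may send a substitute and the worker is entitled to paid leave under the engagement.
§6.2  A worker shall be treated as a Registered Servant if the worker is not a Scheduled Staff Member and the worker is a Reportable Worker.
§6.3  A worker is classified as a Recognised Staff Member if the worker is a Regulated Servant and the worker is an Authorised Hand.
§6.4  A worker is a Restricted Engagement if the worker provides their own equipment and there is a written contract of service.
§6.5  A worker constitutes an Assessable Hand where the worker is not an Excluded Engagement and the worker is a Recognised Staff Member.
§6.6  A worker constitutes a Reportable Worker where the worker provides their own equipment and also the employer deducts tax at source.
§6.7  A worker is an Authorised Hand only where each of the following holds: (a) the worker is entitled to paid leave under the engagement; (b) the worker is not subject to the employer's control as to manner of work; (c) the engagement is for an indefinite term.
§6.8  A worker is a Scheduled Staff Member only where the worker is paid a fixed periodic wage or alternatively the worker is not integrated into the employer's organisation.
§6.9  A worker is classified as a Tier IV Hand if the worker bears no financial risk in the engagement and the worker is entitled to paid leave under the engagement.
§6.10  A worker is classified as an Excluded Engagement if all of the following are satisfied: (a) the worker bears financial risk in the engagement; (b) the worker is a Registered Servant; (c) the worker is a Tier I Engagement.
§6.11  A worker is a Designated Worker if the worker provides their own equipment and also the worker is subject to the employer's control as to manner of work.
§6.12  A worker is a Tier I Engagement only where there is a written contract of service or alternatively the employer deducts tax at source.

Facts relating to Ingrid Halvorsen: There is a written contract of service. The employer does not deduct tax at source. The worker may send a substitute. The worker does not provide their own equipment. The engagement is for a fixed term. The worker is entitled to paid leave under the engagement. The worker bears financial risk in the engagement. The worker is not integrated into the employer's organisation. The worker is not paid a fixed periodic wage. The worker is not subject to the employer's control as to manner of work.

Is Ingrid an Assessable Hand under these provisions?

No

Under §6.8: the worker is paid a fixed periodic wage? no; or the worker is not integrated into the employer's organisation? yes. So the worker is a Scheduled Staff Member.
Under §6.6: the worker provides their own equipment? no; and the employer deducts tax at source? no. So the worker is not a Reportable Worker.
Under §6.2: not a Scheduled Staff Member (§6.8)? no; and Reportable Worker (§6.6)? no. So the worker is not a Registered Servant.
Under §6.12: there is a written contract of service? yes; or the employer deducts tax at source? no. So the worker is a Tier I Engagement.
Under §6.10: the worker bears financial risk in the engagement? yes; and Registered Servant (§6.2)? no; and Tier I Engagement (§6.12)? yes. So the worker is not an Excluded Engagement.
Under §6.1: the worker may send a substitute? yes; and the worker is entitled to paid leave under the engagement? yes. So the worker is a Regulated Servant.
Under §6.7: the worker is entitled to paid leave under the engagement? yes; and the worker is not subject to the employer's control as to manner of work? yes; and the engagement is for an indefinite term? no. So the worker is not an Authorised Hand.
Under §6.3: Regulated Servant (§6.1)? yes; and Authorised Hand (§6.7)? no. So the worker is not a Recognised Staff Member.
Under §6.5: not an Excluded Engagement (§6.10)? yes; and Recognised Staff Member (§6.3)? no. So the worker is not an Assessable Hand.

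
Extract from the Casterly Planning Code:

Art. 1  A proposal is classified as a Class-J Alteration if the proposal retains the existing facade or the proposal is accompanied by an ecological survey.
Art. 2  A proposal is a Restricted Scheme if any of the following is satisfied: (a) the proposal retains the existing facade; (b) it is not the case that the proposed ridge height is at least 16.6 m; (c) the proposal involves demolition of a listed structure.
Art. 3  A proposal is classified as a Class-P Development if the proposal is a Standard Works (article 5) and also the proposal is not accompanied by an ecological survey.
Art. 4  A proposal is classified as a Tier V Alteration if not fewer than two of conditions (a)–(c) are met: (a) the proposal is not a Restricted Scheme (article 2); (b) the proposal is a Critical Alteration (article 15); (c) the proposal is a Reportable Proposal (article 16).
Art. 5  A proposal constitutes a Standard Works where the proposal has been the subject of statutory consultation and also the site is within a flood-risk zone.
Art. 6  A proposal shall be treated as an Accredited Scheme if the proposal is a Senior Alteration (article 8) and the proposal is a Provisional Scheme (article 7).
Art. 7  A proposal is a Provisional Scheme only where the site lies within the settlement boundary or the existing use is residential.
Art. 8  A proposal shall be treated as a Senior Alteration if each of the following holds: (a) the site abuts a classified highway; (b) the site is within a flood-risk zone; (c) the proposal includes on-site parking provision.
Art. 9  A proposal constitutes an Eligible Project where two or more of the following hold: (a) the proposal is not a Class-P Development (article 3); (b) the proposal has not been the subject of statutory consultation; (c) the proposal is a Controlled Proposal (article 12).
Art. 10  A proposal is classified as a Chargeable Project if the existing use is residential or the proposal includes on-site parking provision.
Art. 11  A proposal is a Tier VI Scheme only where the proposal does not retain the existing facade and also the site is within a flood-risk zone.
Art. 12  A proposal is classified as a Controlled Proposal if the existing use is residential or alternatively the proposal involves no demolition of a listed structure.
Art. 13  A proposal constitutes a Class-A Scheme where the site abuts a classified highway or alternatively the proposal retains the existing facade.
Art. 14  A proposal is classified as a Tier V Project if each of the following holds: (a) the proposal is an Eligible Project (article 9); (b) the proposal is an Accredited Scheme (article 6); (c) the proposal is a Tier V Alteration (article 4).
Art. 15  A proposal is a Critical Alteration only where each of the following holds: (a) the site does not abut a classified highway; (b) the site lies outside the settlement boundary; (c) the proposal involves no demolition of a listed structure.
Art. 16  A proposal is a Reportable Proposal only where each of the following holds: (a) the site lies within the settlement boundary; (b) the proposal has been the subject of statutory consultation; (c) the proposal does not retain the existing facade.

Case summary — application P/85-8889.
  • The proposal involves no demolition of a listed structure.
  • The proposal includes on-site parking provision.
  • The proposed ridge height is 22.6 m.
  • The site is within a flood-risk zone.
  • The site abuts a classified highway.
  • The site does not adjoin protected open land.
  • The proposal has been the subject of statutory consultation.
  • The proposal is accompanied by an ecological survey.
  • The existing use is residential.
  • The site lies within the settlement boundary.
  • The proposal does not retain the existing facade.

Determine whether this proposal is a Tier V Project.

article 5 — Standard Works: [the proposal has been the subject of statutory consultation? yes] AND [the site is within a flood-risk zone? yes] → satisfied.
article 3 — Class-P Development: [Standard Works (article 5)? yes] AND [the proposal is not accompanied by an ecological survey? no] → not satisfied.
article 12 — Controlled Proposal: [the existing use is residential? yes] OR [the proposal involves no demolition of a listed structure? yes] → satisfied.
article 9 — Eligible Project: not a Class-P Development (article 3)? yes; the proposal has not been the subject of statutory consultation? no; Controlled Proposal (article 12)? yes — 2 of 3 hold (need ≥2) → satisfied.
article 8 — Senior Alteration: [the site abuts a classified highway? yes] AND [the site is within a flood-risk zone? yes] AND [the proposal includes on-site parking provision? yes] → satisfied.
article 7 — Provisional Scheme: [the site lies within the settlement boundary? yes] OR [the existing use is residential? yes] → satisfied.
article 6 — Accredited Scheme: [Senior Alteration (article 8)? yes] AND [Provisional Scheme (article 7)? yes] → satisfied.
article 2 — Restricted Scheme: [the proposal retains the existing facade? no] OR [proposed ridge height: 22.6 m ≥ 16.6 m? yes, so negated condition no] OR [the proposal involves demolition of a listed structure? no] → not satisfied.
article 15 — Critical Alteration: [the site does not abut a classified highway? no] AND [the site lies outside the settlement boundary? no] AND [the proposal involves no demolition of a listed structure? yes] → not satisfied.
article 16 — Reportable Proposal: [the site lies within the settlement boundary? yes] AND [the proposal has been the subject of statutory consultation? yes] AND [the proposal does not retain the existing facade? yes] → satisfied.
article 4 — Tier V Alteration: not a Restricted Scheme (article 2)? yes; Critical Alteration (article 15)? no; Reportable Proposal (article 16)? yes — 2 of 3 hold (need ≥2) → satisfied.
article 14 — Tier V Project: [Eligible Project (article 9)? yes] AND [Accredited Scheme (article 6)? yes] AND [Tier V Alteration (article 4)? yes] → satisfied.

Yes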